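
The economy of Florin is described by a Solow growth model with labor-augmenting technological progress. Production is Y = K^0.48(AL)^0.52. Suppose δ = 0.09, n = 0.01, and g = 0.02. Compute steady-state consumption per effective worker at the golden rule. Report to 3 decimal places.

c_gold ≈ 1.870

The effective depreciation rate is n + g + δ = 0.01 + 0.02 + 0.09 = 0.12.
Setting f'(k) = n+g+δ gives 0.48·k^(0.48−1) = 0.12, hence k_gold = (0.48/0.12)^(1/0.52) ≈ 14.3816.
y_gold = 14.3816^0.48 ≈ 3.5954.
c_gold = y_gold − (n+g+δ)·k_gold = 3.5954 − 0.12·14.3816 ≈ 1.8696.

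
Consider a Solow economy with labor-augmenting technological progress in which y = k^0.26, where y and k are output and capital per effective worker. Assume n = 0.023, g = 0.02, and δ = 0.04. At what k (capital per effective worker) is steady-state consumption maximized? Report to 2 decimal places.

n + g + δ = 0.023 + 0.02 + 0.04 = 0.083.
Setting f'(k) = n+g+δ gives 0.26·k^(0.26−1) = 0.083, hence k_gold = (0.26/0.083)^(1/0.74) ≈ 4.6787.

k_gold ≈ 4.68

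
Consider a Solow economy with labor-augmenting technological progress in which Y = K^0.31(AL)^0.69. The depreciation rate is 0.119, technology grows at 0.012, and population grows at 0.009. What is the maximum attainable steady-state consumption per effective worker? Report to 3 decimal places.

c_gold ≈ 0.986

Break-even investment rate: n + g + δ = 0.009 + 0.012 + 0.119 = 0.14.
Maximizing c = f(k) − (n+g+δ)·k gives f'(k) = n+g+δ, i.e. 0.31·k^(0.31−1) = 0.14, so k_gold = (0.31/0.14)^(1/0.69) ≈ 3.1647.
y_gold = 3.1647^0.31 ≈ 1.4292.
c_gold = y_gold − (n+g+δ)·k_gold = 1.4292 − 0.14·3.1647 ≈ 0.9862.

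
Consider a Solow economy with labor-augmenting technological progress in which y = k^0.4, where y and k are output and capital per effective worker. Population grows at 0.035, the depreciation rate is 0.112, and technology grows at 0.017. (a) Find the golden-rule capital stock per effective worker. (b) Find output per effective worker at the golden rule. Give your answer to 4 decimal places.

Break-even investment rate: n + g + δ = 0.035 + 0.017 + 0.112 = 0.164.
Golden rule sets MPK = n+g+δ: 0.4·k^(0.4−1) = 0.164, so k_gold = (0.4/0.164)^(1/0.6) ≈ 4.4194.
y_gold = 4.4194^0.4 ≈ 1.8119.

(a) k_gold ≈ 4.4194; (b) y_gold ≈ 1.8119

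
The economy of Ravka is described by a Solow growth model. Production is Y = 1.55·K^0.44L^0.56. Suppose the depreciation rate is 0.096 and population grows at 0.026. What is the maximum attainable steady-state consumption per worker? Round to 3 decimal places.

c_gold ≈ 3.356

n + δ = 0.026 + 0.096 = 0.122.
Maximizing c = f(k) − (n+δ)·k gives f'(k) = n+δ, i.e. 0.44·1.55·k^(0.44−1) = 0.122, so k_gold = (0.44·1.55/0.122)^(1/0.56) ≈ 21.6116.
y_gold = 1.55·21.6116^0.44 ≈ 5.9923.
c_gold = y_gold − (n+δ)·k_gold = 5.9923 − 0.122·21.6116 ≈ 3.3557.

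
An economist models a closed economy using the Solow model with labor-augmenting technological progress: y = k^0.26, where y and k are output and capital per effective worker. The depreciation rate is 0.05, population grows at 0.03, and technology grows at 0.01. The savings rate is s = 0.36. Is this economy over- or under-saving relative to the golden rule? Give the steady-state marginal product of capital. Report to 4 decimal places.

over-saving; MPK ≈ 0.0650

The effective depreciation rate is n + g + δ = 0.03 + 0.01 + 0.05 = 0.09.
Steady-state k*: s·k^0.26 = 0.09·k gives k* = (0.36/0.09)^(1/0.74) ≈ 6.5102.
MPK = 0.26·6.5102^(-0.74) ≈ 0.0650.
MPK < n+g+δ = 0.09, so the economy is dynamically inefficient (over-saving).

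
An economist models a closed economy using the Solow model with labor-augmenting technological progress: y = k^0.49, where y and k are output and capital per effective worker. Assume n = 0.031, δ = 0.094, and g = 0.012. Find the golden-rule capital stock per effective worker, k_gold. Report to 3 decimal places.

k_gold ≈ 12.169

The effective depreciation rate is n + g + δ = 0.031 + 0.012 + 0.094 = 0.137.
Golden rule sets MPK = n+g+δ: 0.49·k^(0.49−1) = 0.137, so k_gold = (0.49/0.137)^(1/0.51) ≈ 12.1688.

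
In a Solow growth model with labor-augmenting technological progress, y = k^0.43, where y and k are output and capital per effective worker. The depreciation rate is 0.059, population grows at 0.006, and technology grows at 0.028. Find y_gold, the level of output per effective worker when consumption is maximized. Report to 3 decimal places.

y_gold ≈ 3.174

Capital per effective worker breaks even when investment replaces (n + g + δ)·k; here n + g + δ = 0.093.
Setting f'(k) = n+g+δ gives 0.43·k^(0.43−1) = 0.093, hence k_gold = (0.43/0.093)^(1/0.57) ≈ 14.6771.
Output: y_gold = k_gold^0.43 = 14.6771^0.43 ≈ 3.1744.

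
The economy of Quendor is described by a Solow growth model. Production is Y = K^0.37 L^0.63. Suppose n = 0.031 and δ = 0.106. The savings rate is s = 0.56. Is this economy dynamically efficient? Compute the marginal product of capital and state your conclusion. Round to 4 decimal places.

n + δ = 0.031 + 0.106 = 0.137.
Steady-state k*: s·k^0.37 = 0.137·k gives k* = (0.56/0.137)^(1/0.63) ≈ 9.3451.
MPK = 0.37·9.3451^(-0.63) ≈ 0.0905.
MPK < n+δ = 0.137, so the economy is dynamically inefficient (over-saving).

dynamically inefficient; MPK ≈ 0.0905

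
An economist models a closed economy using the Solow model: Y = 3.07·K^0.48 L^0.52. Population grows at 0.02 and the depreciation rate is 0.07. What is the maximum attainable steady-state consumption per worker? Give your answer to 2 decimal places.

c_gold ≈ 21.08

n + δ = 0.02 + 0.07 = 0.09.
At the golden rule the marginal product of capital equals n+δ: 0.48·3.07·k^(0.48−1) = 0.09. Solving, k_gold = (0.48·3.07/0.09)^(1/0.52) ≈ 216.2116.
y_gold = 3.07·216.2116^0.48 ≈ 40.5397.
c_gold = y_gold − (n+δ)·k_gold = 40.5397 − 0.09·216.2116 ≈ 21.0806.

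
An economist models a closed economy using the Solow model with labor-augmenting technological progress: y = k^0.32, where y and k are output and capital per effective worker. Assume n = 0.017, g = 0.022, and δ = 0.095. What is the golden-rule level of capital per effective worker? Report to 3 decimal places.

The effective depreciation rate is n + g + δ = 0.017 + 0.022 + 0.095 = 0.134.
Setting f'(k) = n+g+δ gives 0.32·k^(0.32−1) = 0.134, hence k_gold = (0.32/0.134)^(1/0.68) ≈ 3.5971.

k_gold ≈ 3.597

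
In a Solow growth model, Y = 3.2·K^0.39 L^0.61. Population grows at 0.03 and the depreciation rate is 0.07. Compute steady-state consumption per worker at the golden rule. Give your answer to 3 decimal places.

c_gold ≈ 9.803

Capital per worker breaks even when investment replaces (n + δ)·k; here n + δ = 0.1.
At the golden rule the marginal product of capital equals n+δ: 0.39·3.2·k^(0.39−1) = 0.1. Solving, k_gold = (0.39·3.2/0.1)^(1/0.61) ≈ 62.6719.
y_gold = 3.2·62.6719^0.39 ≈ 16.0697.
c_gold = y_gold − (n+δ)·k_gold = 16.0697 − 0.1·62.6719 ≈ 9.8025.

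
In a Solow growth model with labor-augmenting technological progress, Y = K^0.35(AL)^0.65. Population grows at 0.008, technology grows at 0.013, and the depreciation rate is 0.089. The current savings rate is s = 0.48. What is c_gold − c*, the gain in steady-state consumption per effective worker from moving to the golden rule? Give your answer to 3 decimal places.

The effective depreciation rate is n + g + δ = 0.008 + 0.013 + 0.089 = 0.11.
Current steady state (s = 0.48): k* = (0.48/0.11)^(1/0.65) ≈ 9.6468, y* = 9.6468^0.35 ≈ 2.2107, c* = (1−0.48)·2.2107 ≈ 1.1496.
Golden rule sets MPK = n+g+δ: 0.35·k^(0.35−1) = 0.11, so k_gold = (0.35/0.11)^(1/0.65) ≈ 5.9340.
y_gold = 5.9340^0.35 ≈ 1.8650, c_gold = y_gold − 0.11·k_gold ≈ 1.2122.
Gain: Δc = 1.2122 − 1.1496 ≈ 0.0627.

Δc ≈ 0.063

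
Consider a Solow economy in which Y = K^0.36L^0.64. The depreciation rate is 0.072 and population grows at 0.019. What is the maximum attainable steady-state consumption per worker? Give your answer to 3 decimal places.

c_gold ≈ 1.387

The effective depreciation rate is n + δ = 0.019 + 0.072 = 0.091.
Setting f'(k) = n+δ gives 0.36·k^(0.36−1) = 0.091, hence k_gold = (0.36/0.091)^(1/0.64) ≈ 8.5747.
y_gold = 8.5747^0.36 ≈ 2.1675.
c_gold = y_gold − (n+δ)·k_gold = 2.1675 − 0.091·8.5747 ≈ 1.3872.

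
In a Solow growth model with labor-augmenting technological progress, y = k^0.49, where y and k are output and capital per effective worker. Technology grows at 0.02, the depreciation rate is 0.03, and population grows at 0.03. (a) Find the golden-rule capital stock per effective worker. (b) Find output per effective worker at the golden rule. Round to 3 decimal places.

n + g + δ = 0.03 + 0.02 + 0.03 = 0.08.
Setting f'(k) = n+g+δ gives 0.49·k^(0.49−1) = 0.08, hence k_gold = (0.49/0.08)^(1/0.51) ≈ 34.9418.
y_gold = 34.9418^0.49 ≈ 5.7048.

(a) k_gold ≈ 34.942; (b) y_gold ≈ 5.705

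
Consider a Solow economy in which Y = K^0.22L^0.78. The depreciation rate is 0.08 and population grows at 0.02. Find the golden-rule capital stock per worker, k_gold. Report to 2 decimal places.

k_gold ≈ 2.75

The effective depreciation rate is n + δ = 0.02 + 0.08 = 0.1.
Maximizing c = f(k) − (n+δ)·k gives f'(k) = n+δ, i.e. 0.22·k^(0.22−1) = 0.1, so k_gold = (0.22/0.1)^(1/0.78) ≈ 2.7479.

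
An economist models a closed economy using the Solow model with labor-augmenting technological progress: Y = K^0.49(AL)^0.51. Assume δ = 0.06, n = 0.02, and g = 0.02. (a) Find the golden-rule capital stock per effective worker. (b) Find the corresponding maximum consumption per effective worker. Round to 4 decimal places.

Break-even investment rate: n + g + δ = 0.02 + 0.02 + 0.06 = 0.1.
Maximizing c = f(k) − (n+g+δ)·k gives f'(k) = n+g+δ, i.e. 0.49·k^(0.49−1) = 0.1, so k_gold = (0.49/0.1)^(1/0.51) ≈ 22.5593.
y_gold = 22.5593^0.49 ≈ 4.6039; c_gold = y_gold − 0.1·k_gold ≈ 2.3480.

(a) k_gold ≈ 22.5593; (b) c_gold ≈ 2.3480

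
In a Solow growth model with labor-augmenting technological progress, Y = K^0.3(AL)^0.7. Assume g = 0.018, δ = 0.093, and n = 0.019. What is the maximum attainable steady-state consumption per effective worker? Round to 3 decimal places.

Capital per effective worker breaks even when investment replaces (n + g + δ)·k; here n + g + δ = 0.13.
Setting f'(k) = n+g+δ gives 0.3·k^(0.3−1) = 0.13, hence k_gold = (0.3/0.13)^(1/0.7) ≈ 3.3024.
y_gold = 3.3024^0.3 ≈ 1.4310.
c_gold = y_gold − (n+g+δ)·k_gold = 1.4310 − 0.13·3.3024 ≈ 1.0017.

c_gold ≈ 1.002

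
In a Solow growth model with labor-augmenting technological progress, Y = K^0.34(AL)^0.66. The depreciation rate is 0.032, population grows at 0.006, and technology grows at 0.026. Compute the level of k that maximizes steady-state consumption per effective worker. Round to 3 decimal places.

n + g + δ = 0.006 + 0.026 + 0.032 = 0.064.
Setting f'(k) = n+g+δ gives 0.34·k^(0.34−1) = 0.064, hence k_gold = (0.34/0.064)^(1/0.66) ≈ 12.5585.

k_gold ≈ 12.559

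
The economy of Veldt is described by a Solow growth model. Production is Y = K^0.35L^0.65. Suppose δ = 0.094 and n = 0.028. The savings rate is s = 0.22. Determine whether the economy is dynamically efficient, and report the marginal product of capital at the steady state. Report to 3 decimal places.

n + δ = 0.028 + 0.094 = 0.122.
Steady-state k*: s·k^0.35 = 0.122·k gives k* = (0.22/0.122)^(1/0.65) ≈ 2.4771.
MPK = 0.35·2.4771^(-0.65) ≈ 0.1941.
MPK > n+δ = 0.122, so the economy is dynamically efficient (under-saving).

dynamically efficient; MPK ≈ 0.194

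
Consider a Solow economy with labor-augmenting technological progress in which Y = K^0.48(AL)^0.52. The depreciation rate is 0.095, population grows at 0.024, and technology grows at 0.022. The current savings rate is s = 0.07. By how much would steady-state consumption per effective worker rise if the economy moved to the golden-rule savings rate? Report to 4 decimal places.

Capital per effective worker breaks even when investment replaces (n + g + δ)·k; here n + g + δ = 0.141.
Current steady state (s = 0.07): k* = (0.07/0.141)^(1/0.52) ≈ 0.2601, y* = 0.2601^0.48 ≈ 0.5239, c* = (1−0.07)·0.5239 ≈ 0.4873.
Golden rule sets MPK = n+g+δ: 0.48·k^(0.48−1) = 0.141, so k_gold = (0.48/0.141)^(1/0.52) ≈ 10.5468.
y_gold = 10.5468^0.48 ≈ 3.0981, c_gold = y_gold − 0.141·k_gold ≈ 1.6110.
Gain: Δc = 1.6110 − 0.4873 ≈ 1.1238.

Δc ≈ 1.1238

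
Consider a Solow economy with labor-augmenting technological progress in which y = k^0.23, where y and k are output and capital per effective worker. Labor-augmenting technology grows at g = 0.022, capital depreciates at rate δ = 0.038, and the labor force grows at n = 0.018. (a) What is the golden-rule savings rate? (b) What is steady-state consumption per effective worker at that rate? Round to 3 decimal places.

(a) s_gold = 0.230; (b) c_gold ≈ 1.064

Break-even investment rate: n + g + δ = 0.018 + 0.022 + 0.038 = 0.078.
For Cobb-Douglas, s_gold equals capital's share: s_gold = 0.23.
At the golden rule the marginal product of capital equals n+g+δ: 0.23·k^(0.23−1) = 0.078. Solving, k_gold = (0.23/0.078)^(1/0.77) ≈ 4.0730.
y_gold = 4.0730^0.23 ≈ 1.3813; c_gold = (1−0.23)·y_gold ≈ 1.0636.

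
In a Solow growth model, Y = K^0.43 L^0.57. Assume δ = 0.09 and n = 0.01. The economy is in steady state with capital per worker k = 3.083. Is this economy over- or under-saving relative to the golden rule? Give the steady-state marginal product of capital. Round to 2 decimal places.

n + δ = 0.01 + 0.09 = 0.1.
MPK = 0.43·k^(0.43−1) = 0.43·3.083^(-0.57) ≈ 0.2263.
MPK > 0.1, so the economy is dynamically efficient (under-saving).

under-saving; MPK ≈ 0.23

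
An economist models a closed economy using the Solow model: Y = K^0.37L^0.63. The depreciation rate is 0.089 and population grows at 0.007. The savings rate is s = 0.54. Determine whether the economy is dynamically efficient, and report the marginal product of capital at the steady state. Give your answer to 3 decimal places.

Break-even investment rate: n + δ = 0.007 + 0.089 = 0.096.
Steady-state k*: s·k^0.37 = 0.096·k gives k* = (0.54/0.096)^(1/0.63) ≈ 15.5121.
MPK = 0.37·15.5121^(-0.63) ≈ 0.0658.
MPK < n+δ = 0.096, so the economy is dynamically inefficient (over-saving).

dynamically inefficient; MPK ≈ 0.066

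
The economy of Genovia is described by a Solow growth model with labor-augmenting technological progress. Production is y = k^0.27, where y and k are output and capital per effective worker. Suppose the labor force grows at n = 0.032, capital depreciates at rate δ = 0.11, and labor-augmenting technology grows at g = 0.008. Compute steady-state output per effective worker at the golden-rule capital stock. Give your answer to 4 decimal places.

The effective depreciation rate is n + g + δ = 0.032 + 0.008 + 0.11 = 0.15.
Maximizing c = f(k) − (n+g+δ)·k gives f'(k) = n+g+δ, i.e. 0.27·k^(0.27−1) = 0.15, so k_gold = (0.27/0.15)^(1/0.73) ≈ 2.2371.
Output: y_gold = k_gold^0.27 = 2.2371^0.27 ≈ 1.2428.

y_gold ≈ 1.2428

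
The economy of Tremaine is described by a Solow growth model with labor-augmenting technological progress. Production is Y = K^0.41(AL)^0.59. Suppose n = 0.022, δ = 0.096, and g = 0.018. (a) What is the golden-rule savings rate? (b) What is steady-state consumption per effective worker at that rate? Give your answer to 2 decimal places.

n + g + δ = 0.022 + 0.018 + 0.096 = 0.136.
For Cobb-Douglas, s_gold equals capital's share: s_gold = 0.41.
At the golden rule the marginal product of capital equals n+g+δ: 0.41·k^(0.41−1) = 0.136. Solving, k_gold = (0.41/0.136)^(1/0.59) ≈ 6.4905.
y_gold = 6.4905^0.41 ≈ 2.1530; c_gold = (1−0.41)·y_gold ≈ 1.2702.

(a) s_gold = 0.41; (b) c_gold ≈ 1.27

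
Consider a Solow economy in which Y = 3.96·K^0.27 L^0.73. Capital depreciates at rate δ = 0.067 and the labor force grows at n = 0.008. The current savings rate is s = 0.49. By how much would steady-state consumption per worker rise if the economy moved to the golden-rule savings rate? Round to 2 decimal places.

The effective depreciation rate is n + δ = 0.008 + 0.067 = 0.075.
Current steady state (s = 0.49): k* = (0.49·3.96/0.075)^(1/0.73) ≈ 86.1755, y* = 3.96·86.1755^0.27 ≈ 13.1901, c* = (1−0.49)·13.1901 ≈ 6.7270.
Golden rule sets MPK = n+δ: 0.27·3.96·k^(0.27−1) = 0.075, so k_gold = (0.27·3.96/0.075)^(1/0.73) ≈ 38.0907.
y_gold = 3.96·38.0907^0.27 ≈ 10.5807, c_gold = y_gold − 0.075·k_gold ≈ 7.7239.
Gain: Δc = 7.7239 − 6.7270 ≈ 0.9970.

Δc ≈ 1.00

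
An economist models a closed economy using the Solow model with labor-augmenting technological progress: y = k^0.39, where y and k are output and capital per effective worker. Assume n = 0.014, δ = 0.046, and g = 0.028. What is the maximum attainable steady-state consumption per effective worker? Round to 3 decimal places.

c_gold ≈ 1.580

Break-even investment rate: n + g + δ = 0.014 + 0.028 + 0.046 = 0.088.
At the golden rule the marginal product of capital equals n+g+δ: 0.39·k^(0.39−1) = 0.088. Solving, k_gold = (0.39/0.088)^(1/0.61) ≈ 11.4808.
y_gold = 11.4808^0.39 ≈ 2.5905.
c_gold = y_gold − (n+g+δ)·k_gold = 2.5905 − 0.088·11.4808 ≈ 1.5802.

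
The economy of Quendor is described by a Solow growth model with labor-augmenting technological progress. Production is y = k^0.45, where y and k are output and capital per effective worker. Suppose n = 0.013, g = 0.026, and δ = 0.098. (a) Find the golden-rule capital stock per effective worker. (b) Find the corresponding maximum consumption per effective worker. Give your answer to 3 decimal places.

n + g + δ = 0.013 + 0.026 + 0.098 = 0.137.
At the golden rule the marginal product of capital equals n+g+δ: 0.45·k^(0.45−1) = 0.137. Solving, k_gold = (0.45/0.137)^(1/0.55) ≈ 8.6911.
y_gold = 8.6911^0.45 ≈ 2.6460; c_gold = y_gold − 0.137·k_gold ≈ 1.4553.

(a) k_gold ≈ 8.691; (b) c_gold ≈ 1.455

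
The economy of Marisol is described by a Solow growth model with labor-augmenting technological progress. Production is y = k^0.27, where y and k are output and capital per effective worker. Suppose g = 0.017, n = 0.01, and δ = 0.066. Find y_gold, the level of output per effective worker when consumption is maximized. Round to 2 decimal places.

y_gold ≈ 1.48

n + g + δ = 0.01 + 0.017 + 0.066 = 0.093.
Golden rule sets MPK = n+g+δ: 0.27·k^(0.27−1) = 0.093, so k_gold = (0.27/0.093)^(1/0.73) ≈ 4.3061.
Output: y_gold = k_gold^0.27 = 4.3061^0.27 ≈ 1.4832.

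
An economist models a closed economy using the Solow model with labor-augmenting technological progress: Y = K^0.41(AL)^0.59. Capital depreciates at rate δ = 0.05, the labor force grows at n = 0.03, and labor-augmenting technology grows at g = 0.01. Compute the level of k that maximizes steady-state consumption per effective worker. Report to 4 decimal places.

k_gold ≈ 13.0669

Break-even investment rate: n + g + δ = 0.03 + 0.01 + 0.05 = 0.09.
Setting f'(k) = n+g+δ gives 0.41·k^(0.41−1) = 0.09, hence k_gold = (0.41/0.09)^(1/0.59) ≈ 13.0669.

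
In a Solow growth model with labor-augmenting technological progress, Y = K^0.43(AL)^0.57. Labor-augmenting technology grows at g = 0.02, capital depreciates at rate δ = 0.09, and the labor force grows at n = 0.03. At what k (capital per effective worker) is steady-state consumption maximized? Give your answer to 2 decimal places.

Capital per effective worker breaks even when investment replaces (n + g + δ)·k; here n + g + δ = 0.14.
Golden rule sets MPK = n+g+δ: 0.43·k^(0.43−1) = 0.14, so k_gold = (0.43/0.14)^(1/0.57) ≈ 7.1612.

k_gold ≈ 7.16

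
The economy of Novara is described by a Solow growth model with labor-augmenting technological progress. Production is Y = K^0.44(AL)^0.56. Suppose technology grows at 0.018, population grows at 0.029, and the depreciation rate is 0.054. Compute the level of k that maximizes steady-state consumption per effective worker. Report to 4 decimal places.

Break-even investment rate: n + g + δ = 0.029 + 0.018 + 0.054 = 0.101.
At the golden rule the marginal product of capital equals n+g+δ: 0.44·k^(0.44−1) = 0.101. Solving, k_gold = (0.44/0.101)^(1/0.56) ≈ 13.8454.

k_gold ≈ 13.8454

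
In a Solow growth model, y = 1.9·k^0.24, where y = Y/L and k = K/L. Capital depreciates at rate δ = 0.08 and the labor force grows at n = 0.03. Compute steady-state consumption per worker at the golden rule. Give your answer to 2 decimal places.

The effective depreciation rate is n + δ = 0.03 + 0.08 = 0.11.
Maximizing c = f(k) − (n+δ)·k gives f'(k) = n+δ, i.e. 0.24·1.9·k^(0.24−1) = 0.11, so k_gold = (0.24·1.9/0.11)^(1/0.76) ≈ 6.4952.
y_gold = 1.9·6.4952^0.24 ≈ 2.9770.
c_gold = y_gold − (n+δ)·k_gold = 2.9770 − 0.11·6.4952 ≈ 2.2625.

c_gold ≈ 2.26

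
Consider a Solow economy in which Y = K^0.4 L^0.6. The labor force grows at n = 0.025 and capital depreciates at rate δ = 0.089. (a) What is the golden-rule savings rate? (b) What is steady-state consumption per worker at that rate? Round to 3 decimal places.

The effective depreciation rate is n + δ = 0.025 + 0.089 = 0.114.
For Cobb-Douglas, s_gold equals capital's share: s_gold = 0.4.
At the golden rule the marginal product of capital equals n+δ: 0.4·k^(0.4−1) = 0.114. Solving, k_gold = (0.4/0.114)^(1/0.6) ≈ 8.1020.
y_gold = 8.1020^0.4 ≈ 2.3091; c_gold = (1−0.4)·y_gold ≈ 1.3854.

(a) s_gold = 0.400; (b) c_gold ≈ 1.385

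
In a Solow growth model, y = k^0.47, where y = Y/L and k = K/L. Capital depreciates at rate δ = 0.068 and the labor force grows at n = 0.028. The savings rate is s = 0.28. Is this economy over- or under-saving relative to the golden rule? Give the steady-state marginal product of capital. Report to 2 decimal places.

under-saving; MPK ≈ 0.16

Capital per worker breaks even when investment replaces (n + δ)·k; here n + δ = 0.096.
Steady-state k*: s·k^0.47 = 0.096·k gives k* = (0.28/0.096)^(1/0.53) ≈ 7.5361.
MPK = 0.47·7.5361^(-0.53) ≈ 0.1611.
MPK > n+δ = 0.096, so the economy is dynamically efficient (under-saving).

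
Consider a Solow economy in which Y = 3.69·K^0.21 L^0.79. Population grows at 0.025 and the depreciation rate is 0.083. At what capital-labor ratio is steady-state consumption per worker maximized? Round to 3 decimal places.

The effective depreciation rate is n + δ = 0.025 + 0.083 = 0.108.
At the golden rule the marginal product of capital equals n+δ: 0.21·3.69·k^(0.21−1) = 0.108. Solving, k_gold = (0.21·3.69/0.108)^(1/0.79) ≈ 12.1149.

k_gold ≈ 12.115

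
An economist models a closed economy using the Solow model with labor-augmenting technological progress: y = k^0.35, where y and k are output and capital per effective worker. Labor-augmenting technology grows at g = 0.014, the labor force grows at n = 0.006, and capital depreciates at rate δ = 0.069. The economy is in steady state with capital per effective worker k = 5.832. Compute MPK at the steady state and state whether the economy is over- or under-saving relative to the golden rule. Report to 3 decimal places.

Break-even investment rate: n + g + δ = 0.006 + 0.014 + 0.069 = 0.089.
MPK = 0.35·k^(0.35−1) = 0.35·5.832^(-0.65) ≈ 0.1112.
MPK > 0.089, so the economy is dynamically efficient (under-saving).

under-saving; MPK ≈ 0.111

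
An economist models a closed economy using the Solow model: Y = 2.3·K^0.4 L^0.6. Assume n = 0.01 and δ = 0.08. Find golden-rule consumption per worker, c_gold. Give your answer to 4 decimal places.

c_gold ≈ 6.4999

Capital per worker breaks even when investment replaces (n + δ)·k; here n + δ = 0.09.
Setting f'(k) = n+δ gives 0.4·2.3·k^(0.4−1) = 0.09, hence k_gold = (0.4·2.3/0.09)^(1/0.6) ≈ 48.1477.
y_gold = 2.3·48.1477^0.4 ≈ 10.8332.
c_gold = y_gold − (n+δ)·k_gold = 10.8332 − 0.09·48.1477 ≈ 6.4999.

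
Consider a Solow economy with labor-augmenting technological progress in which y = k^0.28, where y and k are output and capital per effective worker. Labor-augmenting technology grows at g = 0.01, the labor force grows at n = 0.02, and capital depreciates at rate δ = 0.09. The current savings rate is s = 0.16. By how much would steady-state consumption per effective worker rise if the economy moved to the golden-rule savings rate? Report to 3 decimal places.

The effective depreciation rate is n + g + δ = 0.02 + 0.01 + 0.09 = 0.12.
Current steady state (s = 0.16): k* = (0.16/0.12)^(1/0.72) ≈ 1.4912, y* = 1.4912^0.28 ≈ 1.1184, c* = (1−0.16)·1.1184 ≈ 0.9394.
Maximizing c = f(k) − (n+g+δ)·k gives f'(k) = n+g+δ, i.e. 0.28·k^(0.28−1) = 0.12, so k_gold = (0.28/0.12)^(1/0.72) ≈ 3.2440.
y_gold = 3.2440^0.28 ≈ 1.3903, c_gold = y_gold − 0.12·k_gold ≈ 1.0010.
Gain: Δc = 1.0010 − 0.9394 ≈ 0.0616.

Δc ≈ 0.062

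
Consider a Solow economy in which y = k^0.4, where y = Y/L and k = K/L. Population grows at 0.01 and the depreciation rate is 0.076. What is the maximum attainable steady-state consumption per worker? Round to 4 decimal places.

c_gold ≈ 1.6718

Break-even investment rate: n + δ = 0.01 + 0.076 = 0.086.
Setting f'(k) = n+δ gives 0.4·k^(0.4−1) = 0.086, hence k_gold = (0.4/0.086)^(1/0.6) ≈ 12.9599.
y_gold = 12.9599^0.4 ≈ 2.7864.
c_gold = y_gold − (n+δ)·k_gold = 2.7864 − 0.086·12.9599 ≈ 1.6718.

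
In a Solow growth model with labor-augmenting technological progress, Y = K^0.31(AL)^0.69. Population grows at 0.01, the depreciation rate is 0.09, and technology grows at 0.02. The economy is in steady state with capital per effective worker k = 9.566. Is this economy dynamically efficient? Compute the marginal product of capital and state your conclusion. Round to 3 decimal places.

Break-even investment rate: n + g + δ = 0.01 + 0.02 + 0.09 = 0.12.
MPK = 0.31·k^(0.31−1) = 0.31·9.566^(-0.69) ≈ 0.0653.
MPK < 0.12, so the economy is dynamically inefficient (over-saving).

dynamically inefficient; MPK ≈ 0.065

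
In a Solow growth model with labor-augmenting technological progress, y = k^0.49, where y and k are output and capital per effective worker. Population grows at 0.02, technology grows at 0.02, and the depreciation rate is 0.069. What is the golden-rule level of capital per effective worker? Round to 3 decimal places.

k_gold ≈ 19.052

n + g + δ = 0.02 + 0.02 + 0.069 = 0.109.
Setting f'(k) = n+g+δ gives 0.49·k^(0.49−1) = 0.109, hence k_gold = (0.49/0.109)^(1/0.51) ≈ 19.0520.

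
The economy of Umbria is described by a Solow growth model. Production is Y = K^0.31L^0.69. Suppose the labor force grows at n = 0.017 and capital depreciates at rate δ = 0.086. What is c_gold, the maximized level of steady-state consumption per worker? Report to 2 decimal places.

n + δ = 0.017 + 0.086 = 0.103.
At the golden rule the marginal product of capital equals n+δ: 0.31·k^(0.31−1) = 0.103. Solving, k_gold = (0.31/0.103)^(1/0.69) ≈ 4.9376.
y_gold = 4.9376^0.31 ≈ 1.6405.
c_gold = y_gold − (n+δ)·k_gold = 1.6405 − 0.103·4.9376 ≈ 1.1320.

c_gold ≈ 1.13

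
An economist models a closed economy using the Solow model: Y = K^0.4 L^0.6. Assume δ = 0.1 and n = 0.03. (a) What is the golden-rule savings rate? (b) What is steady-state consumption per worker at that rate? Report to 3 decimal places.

n + δ = 0.03 + 0.1 = 0.13.
For Cobb-Douglas, s_gold equals capital's share: s_gold = 0.4.
Maximizing c = f(k) − (n+δ)·k gives f'(k) = n+δ, i.e. 0.4·k^(0.4−1) = 0.13, so k_gold = (0.4/0.13)^(1/0.6) ≈ 6.5092.
y_gold = 6.5092^0.4 ≈ 2.1155; c_gold = (1−0.4)·y_gold ≈ 1.2693.

(a) s_gold = 0.400; (b) c_gold ≈ 1.269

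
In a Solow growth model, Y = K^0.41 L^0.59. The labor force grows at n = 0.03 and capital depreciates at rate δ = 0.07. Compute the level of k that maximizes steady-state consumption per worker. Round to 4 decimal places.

Capital per worker breaks even when investment replaces (n + δ)·k; here n + δ = 0.1.
Maximizing c = f(k) − (n+δ)·k gives f'(k) = n+δ, i.e. 0.41·k^(0.41−1) = 0.1, so k_gold = (0.41/0.1)^(1/0.59) ≈ 10.9299.

k_gold ≈ 10.9299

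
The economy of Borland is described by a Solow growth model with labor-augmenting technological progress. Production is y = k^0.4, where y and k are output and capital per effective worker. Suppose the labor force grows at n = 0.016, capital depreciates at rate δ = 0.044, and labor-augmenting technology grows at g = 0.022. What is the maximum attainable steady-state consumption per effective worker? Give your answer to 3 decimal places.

c_gold ≈ 1.726

Break-even investment rate: n + g + δ = 0.016 + 0.022 + 0.044 = 0.082.
Setting f'(k) = n+g+δ gives 0.4·k^(0.4−1) = 0.082, hence k_gold = (0.4/0.082)^(1/0.6) ≈ 14.0306.
y_gold = 14.0306^0.4 ≈ 2.8763.
c_gold = y_gold − (n+g+δ)·k_gold = 2.8763 − 0.082·14.0306 ≈ 1.7258.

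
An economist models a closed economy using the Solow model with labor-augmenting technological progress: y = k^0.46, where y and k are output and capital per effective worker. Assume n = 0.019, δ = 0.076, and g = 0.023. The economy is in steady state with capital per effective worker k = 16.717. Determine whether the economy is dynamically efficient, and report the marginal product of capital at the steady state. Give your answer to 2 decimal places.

The effective depreciation rate is n + g + δ = 0.019 + 0.023 + 0.076 = 0.118.
MPK = 0.46·k^(0.46−1) = 0.46·16.717^(-0.54) ≈ 0.1005.
MPK < 0.118, so the economy is dynamically inefficient (over-saving).

dynamically inefficient; MPK ≈ 0.10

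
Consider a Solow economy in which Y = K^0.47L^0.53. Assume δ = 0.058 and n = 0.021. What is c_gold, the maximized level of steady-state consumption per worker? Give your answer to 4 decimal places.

c_gold ≈ 2.5767

The effective depreciation rate is n + δ = 0.021 + 0.058 = 0.079.
At the golden rule the marginal product of capital equals n+δ: 0.47·k^(0.47−1) = 0.079. Solving, k_gold = (0.47/0.079)^(1/0.53) ≈ 28.9245.
y_gold = 28.9245^0.47 ≈ 4.8618.
c_gold = y_gold − (n+δ)·k_gold = 4.8618 − 0.079·28.9245 ≈ 2.5767.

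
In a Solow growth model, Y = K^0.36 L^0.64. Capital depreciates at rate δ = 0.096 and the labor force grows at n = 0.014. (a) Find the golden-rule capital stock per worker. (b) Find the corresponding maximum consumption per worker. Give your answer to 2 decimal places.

Capital per worker breaks even when investment replaces (n + δ)·k; here n + δ = 0.11.
Golden rule sets MPK = n+δ: 0.36·k^(0.36−1) = 0.11, so k_gold = (0.36/0.11)^(1/0.64) ≈ 6.3760.
y_gold = 6.3760^0.36 ≈ 1.9482; c_gold = y_gold − 0.11·k_gold ≈ 1.2469.

(a) k_gold ≈ 6.38; (b) c_gold ≈ 1.25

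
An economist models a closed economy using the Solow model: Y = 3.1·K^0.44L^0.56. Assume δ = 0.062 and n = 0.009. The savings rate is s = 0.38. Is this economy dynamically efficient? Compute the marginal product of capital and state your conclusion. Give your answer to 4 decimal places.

dynamically efficient; MPK ≈ 0.0822

n + δ = 0.009 + 0.062 = 0.071.
Steady-state k*: s·A·k^0.44 = 0.071·k gives k* = (0.38·3.1/0.071)^(1/0.56) ≈ 150.7890.
MPK = 0.44·3.1·150.7890^(-0.56) ≈ 0.0822.
MPK > n+δ = 0.071, so the economy is dynamically efficient (under-saving).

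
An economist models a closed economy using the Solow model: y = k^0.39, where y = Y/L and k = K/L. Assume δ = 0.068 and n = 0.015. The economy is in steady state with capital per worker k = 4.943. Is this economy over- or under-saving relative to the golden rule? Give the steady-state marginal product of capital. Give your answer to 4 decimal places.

under-saving; MPK ≈ 0.1471

Break-even investment rate: n + δ = 0.015 + 0.068 = 0.083.
MPK = 0.39·k^(0.39−1) = 0.39·4.943^(-0.61) ≈ 0.1471.
MPK > 0.083, so the economy is dynamically efficient (under-saving).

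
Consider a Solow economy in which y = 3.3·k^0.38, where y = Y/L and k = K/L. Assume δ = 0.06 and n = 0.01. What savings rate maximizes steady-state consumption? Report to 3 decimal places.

s_gold = 0.380

The effective depreciation rate is n + δ = 0.01 + 0.06 = 0.07.
At the golden rule MPK = n+δ, and in any Cobb-Douglas steady state s = (n+δ)·k/y = MPK·k/y = capital's share 0.38.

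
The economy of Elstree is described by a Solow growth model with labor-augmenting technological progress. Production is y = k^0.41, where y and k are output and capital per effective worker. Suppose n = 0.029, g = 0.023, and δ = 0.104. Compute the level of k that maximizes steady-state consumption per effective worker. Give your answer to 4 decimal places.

k_gold ≈ 5.1438

Break-even investment rate: n + g + δ = 0.029 + 0.023 + 0.104 = 0.156.
At the golden rule the marginal product of capital equals n+g+δ: 0.41·k^(0.41−1) = 0.156. Solving, k_gold = (0.41/0.156)^(1/0.59) ≈ 5.1438.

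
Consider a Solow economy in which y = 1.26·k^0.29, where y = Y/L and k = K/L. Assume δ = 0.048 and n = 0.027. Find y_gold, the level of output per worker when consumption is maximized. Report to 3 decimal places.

y_gold ≈ 2.406

The effective depreciation rate is n + δ = 0.027 + 0.048 = 0.075.
Maximizing c = f(k) − (n+δ)·k gives f'(k) = n+δ, i.e. 0.29·1.26·k^(0.29−1) = 0.075, so k_gold = (0.29·1.26/0.075)^(1/0.71) ≈ 9.3025.
Output: y_gold = 1.26·k_gold^0.29 = 1.26·9.3025^0.29 ≈ 2.4058.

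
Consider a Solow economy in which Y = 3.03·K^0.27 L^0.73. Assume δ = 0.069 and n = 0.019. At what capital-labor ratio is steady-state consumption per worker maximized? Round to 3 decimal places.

The effective depreciation rate is n + δ = 0.019 + 0.069 = 0.088.
Maximizing c = f(k) − (n+δ)·k gives f'(k) = n+δ, i.e. 0.27·3.03·k^(0.27−1) = 0.088, so k_gold = (0.27·3.03/0.088)^(1/0.73) ≈ 21.2066.

k_gold ≈ 21.207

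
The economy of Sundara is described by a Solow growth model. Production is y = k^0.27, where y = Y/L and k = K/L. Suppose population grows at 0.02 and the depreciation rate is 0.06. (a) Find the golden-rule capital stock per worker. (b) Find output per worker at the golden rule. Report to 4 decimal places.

(a) k_gold ≈ 5.2925; (b) y_gold ≈ 1.5682

The effective depreciation rate is n + δ = 0.02 + 0.06 = 0.08.
Setting f'(k) = n+δ gives 0.27·k^(0.27−1) = 0.08, hence k_gold = (0.27/0.08)^(1/0.73) ≈ 5.2925.
y_gold = 5.2925^0.27 ≈ 1.5682.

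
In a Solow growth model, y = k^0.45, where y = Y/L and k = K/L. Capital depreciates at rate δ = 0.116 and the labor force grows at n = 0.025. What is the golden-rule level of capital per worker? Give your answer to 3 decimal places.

k_gold ≈ 8.248

Break-even investment rate: n + δ = 0.025 + 0.116 = 0.141.
Setting f'(k) = n+δ gives 0.45·k^(0.45−1) = 0.141, hence k_gold = (0.45/0.141)^(1/0.55) ≈ 8.2481.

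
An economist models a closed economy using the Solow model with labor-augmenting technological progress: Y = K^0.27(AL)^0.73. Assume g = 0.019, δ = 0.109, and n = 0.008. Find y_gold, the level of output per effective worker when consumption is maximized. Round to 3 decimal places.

y_gold ≈ 1.289

Break-even investment rate: n + g + δ = 0.008 + 0.019 + 0.109 = 0.136.
Maximizing c = f(k) − (n+g+δ)·k gives f'(k) = n+g+δ, i.e. 0.27·k^(0.27−1) = 0.136, so k_gold = (0.27/0.136)^(1/0.73) ≈ 2.5585.
Output: y_gold = k_gold^0.27 = 2.5585^0.27 ≈ 1.2887.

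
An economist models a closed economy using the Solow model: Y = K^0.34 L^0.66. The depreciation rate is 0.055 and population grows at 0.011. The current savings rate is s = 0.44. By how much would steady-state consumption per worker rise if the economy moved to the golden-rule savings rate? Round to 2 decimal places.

Capital per worker breaks even when investment replaces (n + δ)·k; here n + δ = 0.066.
Current steady state (s = 0.44): k* = (0.44/0.066)^(1/0.66) ≈ 17.7152, y* = 17.7152^0.34 ≈ 2.6573, c* = (1−0.44)·2.6573 ≈ 1.4881.
At the golden rule the marginal product of capital equals n+δ: 0.34·k^(0.34−1) = 0.066. Solving, k_gold = (0.34/0.066)^(1/0.66) ≈ 11.9864.
y_gold = 11.9864^0.34 ≈ 2.3268, c_gold = y_gold − 0.066·k_gold ≈ 1.5357.
Gain: Δc = 1.5357 − 1.4881 ≈ 0.0476.

Δc ≈ 0.05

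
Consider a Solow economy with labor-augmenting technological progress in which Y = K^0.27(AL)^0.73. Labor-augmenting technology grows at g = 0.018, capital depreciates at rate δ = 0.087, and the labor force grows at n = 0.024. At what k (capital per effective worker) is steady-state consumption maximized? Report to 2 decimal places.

k_gold ≈ 2.75

n + g + δ = 0.024 + 0.018 + 0.087 = 0.129.
Maximizing c = f(k) − (n+g+δ)·k gives f'(k) = n+g+δ, i.e. 0.27·k^(0.27−1) = 0.129, so k_gold = (0.27/0.129)^(1/0.73) ≈ 2.7505.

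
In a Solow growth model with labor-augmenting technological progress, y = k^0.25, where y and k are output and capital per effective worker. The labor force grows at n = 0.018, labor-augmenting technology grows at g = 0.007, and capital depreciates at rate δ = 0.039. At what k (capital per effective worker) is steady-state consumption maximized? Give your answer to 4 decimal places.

k_gold ≈ 6.1520

Break-even investment rate: n + g + δ = 0.018 + 0.007 + 0.039 = 0.064.
Setting f'(k) = n+g+δ gives 0.25·k^(0.25−1) = 0.064, hence k_gold = (0.25/0.064)^(1/0.75) ≈ 6.1520.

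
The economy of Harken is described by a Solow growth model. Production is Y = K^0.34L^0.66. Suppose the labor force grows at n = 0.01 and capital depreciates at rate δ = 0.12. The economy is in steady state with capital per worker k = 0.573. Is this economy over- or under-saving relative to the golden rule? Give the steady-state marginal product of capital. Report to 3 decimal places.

Break-even investment rate: n + δ = 0.01 + 0.12 = 0.13.
MPK = 0.34·k^(0.34−1) = 0.34·0.573^(-0.66) ≈ 0.4910.
MPK > 0.13, so the economy is dynamically efficient (under-saving).

under-saving; MPK ≈ 0.491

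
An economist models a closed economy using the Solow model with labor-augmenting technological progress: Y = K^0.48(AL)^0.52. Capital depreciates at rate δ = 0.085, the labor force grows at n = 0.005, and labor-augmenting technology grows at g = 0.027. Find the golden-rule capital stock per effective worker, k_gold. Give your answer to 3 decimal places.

k_gold ≈ 15.099

Capital per effective worker breaks even when investment replaces (n + g + δ)·k; here n + g + δ = 0.117.
At the golden rule the marginal product of capital equals n+g+δ: 0.48·k^(0.48−1) = 0.117. Solving, k_gold = (0.48/0.117)^(1/0.52) ≈ 15.0992.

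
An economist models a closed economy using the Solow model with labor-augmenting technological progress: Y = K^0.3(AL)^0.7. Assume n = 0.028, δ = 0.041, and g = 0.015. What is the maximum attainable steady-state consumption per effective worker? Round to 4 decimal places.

c_gold ≈ 1.2079

The effective depreciation rate is n + g + δ = 0.028 + 0.015 + 0.041 = 0.084.
At the golden rule the marginal product of capital equals n+g+δ: 0.3·k^(0.3−1) = 0.084. Solving, k_gold = (0.3/0.084)^(1/0.7) ≈ 6.1627.
y_gold = 6.1627^0.3 ≈ 1.7256.
c_gold = y_gold − (n+g+δ)·k_gold = 1.7256 − 0.084·6.1627 ≈ 1.2079.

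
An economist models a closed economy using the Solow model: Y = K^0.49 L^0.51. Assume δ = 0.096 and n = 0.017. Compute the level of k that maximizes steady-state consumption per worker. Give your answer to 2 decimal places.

k_gold ≈ 17.75

n + δ = 0.017 + 0.096 = 0.113.
Golden rule sets MPK = n+δ: 0.49·k^(0.49−1) = 0.113, so k_gold = (0.49/0.113)^(1/0.51) ≈ 17.7521.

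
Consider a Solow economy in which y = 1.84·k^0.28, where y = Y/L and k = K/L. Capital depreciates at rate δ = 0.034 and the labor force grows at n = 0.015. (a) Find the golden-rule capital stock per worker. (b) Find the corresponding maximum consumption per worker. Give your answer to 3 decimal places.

Break-even investment rate: n + δ = 0.015 + 0.034 = 0.049.
Setting f'(k) = n+δ gives 0.28·1.84·k^(0.28−1) = 0.049, hence k_gold = (0.28·1.84/0.049)^(1/0.72) ≈ 26.2506.
y_gold = 1.84·26.2506^0.28 ≈ 4.5938; c_gold = y_gold − 0.049·k_gold ≈ 3.3076.

(a) k_gold ≈ 26.251; (b) c_gold ≈ 3.308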